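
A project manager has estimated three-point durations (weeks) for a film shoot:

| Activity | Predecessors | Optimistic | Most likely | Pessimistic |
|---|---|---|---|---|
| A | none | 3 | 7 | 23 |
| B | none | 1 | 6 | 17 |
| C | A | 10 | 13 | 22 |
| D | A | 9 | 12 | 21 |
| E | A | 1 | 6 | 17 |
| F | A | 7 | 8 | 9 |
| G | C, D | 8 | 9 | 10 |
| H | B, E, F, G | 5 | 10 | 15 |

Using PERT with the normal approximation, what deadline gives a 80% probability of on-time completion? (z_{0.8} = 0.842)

45.6 weeks

te_A = (3 + 4·7 + 23)/6 = 54/6 = 9; σ²_A = ((23−3)/6)² = 11.111
te_B = (1 + 4·6 + 17)/6 = 42/6 = 7; σ²_B = ((17−1)/6)² = 7.111
te_C = (10 + 4·13 + 22)/6 = 84/6 = 14; σ²_C = ((22−10)/6)² = 4.000
te_D = (9 + 4·12 + 21)/6 = 78/6 = 13; σ²_D = ((21−9)/6)² = 4.000
te_E = (1 + 4·6 + 17)/6 = 42/6 = 7; σ²_E = ((17−1)/6)² = 7.111
te_F = (7 + 4·8 + 9)/6 = 48/6 = 8; σ²_F = ((9−7)/6)² = 0.111
te_G = (8 + 4·9 + 10)/6 = 54/6 = 9; σ²_G = ((10−8)/6)² = 0.111
te_H = (5 + 4·10 + 15)/6 = 60/6 = 10; σ²_H = ((15−5)/6)² = 2.778

Forward pass:
ES_A = 0; EF_A = 9
ES_B = 0; EF_B = 7
ES_C = 9; EF_C = 9+14 = 23
ES_D = 9; EF_D = 9+13 = 22
ES_E = 9; EF_E = 9+7 = 16
ES_F = 9; EF_F = 9+8 = 17
ES_G = max(EF_C=23, EF_D=22) = 23; EF_G = 23+9 = 32
ES_H = max(EF_B=7, EF_E=16, EF_F=17, EF_G=32) = 32; EF_H = 32+10 = 42
Expected project duration μ = 42 weeks. Critical path: A → C → G → H.

Variance along critical path = 11.111 + 4.000 + 0.111 + 2.778 = 18.000; σ = 4.243 weeks.
D = μ + z·σ = 42 + 0.842·4.243 = 45.6 weeks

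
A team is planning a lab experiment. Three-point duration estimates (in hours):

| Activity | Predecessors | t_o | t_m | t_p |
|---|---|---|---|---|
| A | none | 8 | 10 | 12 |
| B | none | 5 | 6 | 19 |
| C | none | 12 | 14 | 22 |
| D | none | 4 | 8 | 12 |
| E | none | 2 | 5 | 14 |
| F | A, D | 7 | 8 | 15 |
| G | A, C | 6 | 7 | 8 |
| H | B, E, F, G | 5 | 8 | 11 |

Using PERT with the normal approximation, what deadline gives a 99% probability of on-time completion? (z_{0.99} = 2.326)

34.6 hours

te_A = (8 + 4·10 + 12)/6 = 60/6 = 10; σ²_A = ((12−8)/6)² = 0.444
te_B = (5 + 4·6 + 19)/6 = 48/6 = 8; σ²_B = ((19−5)/6)² = 5.444
te_C = (12 + 4·14 + 22)/6 = 90/6 = 15; σ²_C = ((22−12)/6)² = 2.778
te_D = (4 + 4·8 + 12)/6 = 48/6 = 8; σ²_D = ((12−4)/6)² = 1.778
te_E = (2 + 4·5 + 14)/6 = 36/6 = 6; σ²_E = ((14−2)/6)² = 4.000
te_F = (7 + 4·8 + 15)/6 = 54/6 = 9; σ²_F = ((15−7)/6)² = 1.778
te_G = (6 + 4·7 + 8)/6 = 42/6 = 7; σ²_G = ((8−6)/6)² = 0.111
te_H = (5 + 4·8 + 11)/6 = 48/6 = 8; σ²_H = ((11−5)/6)² = 1.000

Forward pass:
ES_A = 0; EF_A = 10
ES_B = 0; EF_B = 8
ES_C = 0; EF_C = 15
ES_D = 0; EF_D = 8
ES_E = 0; EF_E = 6
ES_F = max(EF_A=10, EF_D=8) = 10; EF_F = 10+9 = 19
ES_G = max(EF_A=10, EF_C=15) = 15; EF_G = 15+7 = 22
ES_H = max(EF_B=8, EF_E=6, EF_F=19, EF_G=22) = 22; EF_H = 22+8 = 30
Expected project duration μ = 30 hours. Critical path: C → G → H.

Variance along critical path = 2.778 + 0.111 + 1.000 = 3.889; σ = 1.972 hours.
D = μ + z·σ = 30 + 2.326·1.972 = 34.6 hours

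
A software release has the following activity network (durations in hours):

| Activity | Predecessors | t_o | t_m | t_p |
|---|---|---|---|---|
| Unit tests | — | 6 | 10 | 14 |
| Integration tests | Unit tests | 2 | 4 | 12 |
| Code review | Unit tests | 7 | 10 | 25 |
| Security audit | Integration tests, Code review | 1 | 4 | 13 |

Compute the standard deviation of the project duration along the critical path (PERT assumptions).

te_Unit tests = (6 + 4·10 + 14)/6 = 60/6 = 10; σ²_Unit tests = ((14−6)/6)² = 1.778
te_Integration tests = (2 + 4·4 + 12)/6 = 30/6 = 5; σ²_Integration tests = ((12−2)/6)² = 2.778
te_Code review = (7 + 4·10 + 25)/6 = 72/6 = 12; σ²_Code review = ((25−7)/6)² = 9.000
te_Security audit = (1 + 4·4 + 13)/6 = 30/6 = 5; σ²_Security audit = ((13−1)/6)² = 4.000

Forward pass:
ES_Unit tests = 0; EF_Unit tests = 10
ES_Integration tests = 10; EF_Integration tests = 10+5 = 15
ES_Code review = 10; EF_Code review = 10+12 = 22
ES_Security audit = max(EF_Integration tests=15, EF_Code review=22) = 22; EF_Security audit = 22+5 = 27
Expected project duration μ = 27 hours. Critical path: Unit tests → Code review → Security audit.

Variance along critical path = 1.778 + 9.000 + 4.000 = 14.778
σ = √14.778 = 3.844 hours

3.84 hours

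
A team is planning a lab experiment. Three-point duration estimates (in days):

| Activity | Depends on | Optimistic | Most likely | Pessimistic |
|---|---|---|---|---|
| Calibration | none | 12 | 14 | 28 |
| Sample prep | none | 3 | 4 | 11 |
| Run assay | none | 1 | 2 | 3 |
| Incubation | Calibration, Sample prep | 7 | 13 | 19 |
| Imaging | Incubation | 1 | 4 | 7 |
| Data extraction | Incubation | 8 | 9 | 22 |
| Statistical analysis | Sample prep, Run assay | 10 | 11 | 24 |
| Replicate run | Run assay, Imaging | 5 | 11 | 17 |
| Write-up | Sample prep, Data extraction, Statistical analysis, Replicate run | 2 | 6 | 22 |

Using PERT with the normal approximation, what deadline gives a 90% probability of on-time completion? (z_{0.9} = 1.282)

58.7 days

te_Calibration = (12 + 4·14 + 28)/6 = 96/6 = 16; σ²_Calibration = ((28−12)/6)² = 7.111
te_Sample prep = (3 + 4·4 + 11)/6 = 30/6 = 5; σ²_Sample prep = ((11−3)/6)² = 1.778
te_Run assay = (1 + 4·2 + 3)/6 = 12/6 = 2; σ²_Run assay = ((3−1)/6)² = 0.111
te_Incubation = (7 + 4·13 + 19)/6 = 78/6 = 13; σ²_Incubation = ((19−7)/6)² = 4.000
te_Imaging = (1 + 4·4 + 7)/6 = 24/6 = 4; σ²_Imaging = ((7−1)/6)² = 1.000
te_Data extraction = (8 + 4·9 + 22)/6 = 66/6 = 11; σ²_Data extraction = ((22−8)/6)² = 5.444
te_Statistical analysis = (10 + 4·11 + 24)/6 = 78/6 = 13; σ²_Statistical analysis = ((24−10)/6)² = 5.444
te_Replicate run = (5 + 4·11 + 17)/6 = 66/6 = 11; σ²_Replicate run = ((17−5)/6)² = 4.000
te_Write-up = (2 + 4·6 + 22)/6 = 48/6 = 8; σ²_Write-up = ((22−2)/6)² = 11.111

Forward pass:
ES_Calibration = 0; EF_Calibration = 16
ES_Sample prep = 0; EF_Sample prep = 5
ES_Run assay = 0; EF_Run assay = 2
ES_Incubation = max(EF_Calibration=16, EF_Sample prep=5) = 16; EF_Incubation = 16+13 = 29
ES_Imaging = 29; EF_Imaging = 29+4 = 33
ES_Data extraction = 29; EF_Data extraction = 29+11 = 40
ES_Statistical analysis = max(EF_Sample prep=5, EF_Run assay=2) = 5; EF_Statistical analysis = 5+13 = 18
ES_Replicate run = max(EF_Run assay=2, EF_Imaging=33) = 33; EF_Replicate run = 33+11 = 44
ES_Write-up = max(EF_Sample prep=5, EF_Data extraction=40, EF_Statistical analysis=18, EF_Replicate run=44) = 44; EF_Write-up = 44+8 = 52
Expected project duration μ = 52 days. Critical path: Calibration → Incubation → Imaging → Replicate run → Write-up.

Variance along critical path = 7.111 + 4.000 + 1.000 + 4.000 + 11.111 = 27.222; σ = 5.217 days.
D = μ + z·σ = 52 + 1.282·5.217 = 58.7 days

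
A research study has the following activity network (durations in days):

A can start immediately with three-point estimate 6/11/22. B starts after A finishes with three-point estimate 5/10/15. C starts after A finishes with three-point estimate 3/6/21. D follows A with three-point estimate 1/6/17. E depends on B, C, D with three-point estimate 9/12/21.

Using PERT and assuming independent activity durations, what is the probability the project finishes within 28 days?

te_A = (6 + 4·11 + 22)/6 = 72/6 = 12; σ²_A = ((22−6)/6)² = 7.111
te_B = (5 + 4·10 + 15)/6 = 60/6 = 10; σ²_B = ((15−5)/6)² = 2.778
te_C = (3 + 4·6 + 21)/6 = 48/6 = 8; σ²_C = ((21−3)/6)² = 9.000
te_D = (1 + 4·6 + 17)/6 = 42/6 = 7; σ²_D = ((17−1)/6)² = 7.111
te_E = (9 + 4·12 + 21)/6 = 78/6 = 13; σ²_E = ((21−9)/6)² = 4.000

Forward pass:
ES_A = 0; EF_A = 12
ES_B = 12; EF_B = 12+10 = 22
ES_C = 12; EF_C = 12+8 = 20
ES_D = 12; EF_D = 12+7 = 19
ES_E = max(EF_B=22, EF_C=20, EF_D=19) = 22; EF_E = 22+13 = 35
Expected project duration μ = 35 days. Critical path: A → B → E.

Variance along critical path = 7.111 + 2.778 + 4.000 = 13.889; σ = √13.889 = 3.727 days.
Z = (28 − 35) / 3.727 = -1.878
P(T ≤ 28) = Φ(-1.878) ≈ 0.030

0.030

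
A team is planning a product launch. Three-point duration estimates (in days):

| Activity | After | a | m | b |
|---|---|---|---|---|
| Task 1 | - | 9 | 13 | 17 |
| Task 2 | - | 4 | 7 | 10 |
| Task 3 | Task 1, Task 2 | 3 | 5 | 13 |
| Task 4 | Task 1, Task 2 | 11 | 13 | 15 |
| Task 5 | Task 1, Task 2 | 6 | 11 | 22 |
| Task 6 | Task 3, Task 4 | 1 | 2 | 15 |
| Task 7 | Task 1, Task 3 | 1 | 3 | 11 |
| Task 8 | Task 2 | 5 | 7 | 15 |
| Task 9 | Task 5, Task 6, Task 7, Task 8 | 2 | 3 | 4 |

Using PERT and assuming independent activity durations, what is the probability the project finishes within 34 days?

te_Task 1 = (9 + 4·13 + 17)/6 = 78/6 = 13; σ²_Task 1 = ((17−9)/6)² = 1.778
te_Task 2 = (4 + 4·7 + 10)/6 = 42/6 = 7; σ²_Task 2 = ((10−4)/6)² = 1.000
te_Task 3 = (3 + 4·5 + 13)/6 = 36/6 = 6; σ²_Task 3 = ((13−3)/6)² = 2.778
te_Task 4 = (11 + 4·13 + 15)/6 = 78/6 = 13; σ²_Task 4 = ((15−11)/6)² = 0.444
te_Task 5 = (6 + 4·11 + 22)/6 = 72/6 = 12; σ²_Task 5 = ((22−6)/6)² = 7.111
te_Task 6 = (1 + 4·2 + 15)/6 = 24/6 = 4; σ²_Task 6 = ((15−1)/6)² = 5.444
te_Task 7 = (1 + 4·3 + 11)/6 = 24/6 = 4; σ²_Task 7 = ((11−1)/6)² = 2.778
te_Task 8 = (5 + 4·7 + 15)/6 = 48/6 = 8; σ²_Task 8 = ((15−5)/6)² = 2.778
te_Task 9 = (2 + 4·3 + 4)/6 = 18/6 = 3; σ²_Task 9 = ((4−2)/6)² = 0.111

Forward pass:
ES_Task 1 = 0; EF_Task 1 = 13
ES_Task 2 = 0; EF_Task 2 = 7
ES_Task 3 = max(EF_Task 1=13, EF_Task 2=7) = 13; EF_Task 3 = 13+6 = 19
ES_Task 4 = max(EF_Task 1=13, EF_Task 2=7) = 13; EF_Task 4 = 13+13 = 26
ES_Task 5 = max(EF_Task 1=13, EF_Task 2=7) = 13; EF_Task 5 = 13+12 = 25
ES_Task 6 = max(EF_Task 3=19, EF_Task 4=26) = 26; EF_Task 6 = 26+4 = 30
ES_Task 7 = max(EF_Task 1=13, EF_Task 3=19) = 19; EF_Task 7 = 19+4 = 23
ES_Task 8 = 7; EF_Task 8 = 7+8 = 15
ES_Task 9 = max(EF_Task 5=25, EF_Task 6=30, EF_Task 7=23, EF_Task 8=15) = 30; EF_Task 9 = 30+3 = 33
Expected project duration μ = 33 days. Critical path: Task 1 → Task 4 → Task 6 → Task 9.

Variance along critical path = 1.778 + 0.444 + 5.444 + 0.111 = 7.778; σ = √7.778 = 2.789 days.
Z = (34 − 33) / 2.789 = 0.359
P(T ≤ 34) = Φ(0.359) ≈ 0.640

0.640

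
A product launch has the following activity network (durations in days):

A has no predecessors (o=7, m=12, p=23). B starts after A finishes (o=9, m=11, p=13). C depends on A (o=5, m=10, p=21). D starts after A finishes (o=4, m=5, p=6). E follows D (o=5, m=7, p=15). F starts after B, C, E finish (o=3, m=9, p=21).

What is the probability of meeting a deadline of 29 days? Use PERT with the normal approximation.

0.054

te_A = (7 + 4·12 + 23)/6 = 78/6 = 13; σ²_A = ((23−7)/6)² = 7.111
te_B = (9 + 4·11 + 13)/6 = 66/6 = 11; σ²_B = ((13−9)/6)² = 0.444
te_C = (5 + 4·10 + 21)/6 = 66/6 = 11; σ²_C = ((21−5)/6)² = 7.111
te_D = (4 + 4·5 + 6)/6 = 30/6 = 5; σ²_D = ((6−4)/6)² = 0.111
te_E = (5 + 4·7 + 15)/6 = 48/6 = 8; σ²_E = ((15−5)/6)² = 2.778
te_F = (3 + 4·9 + 21)/6 = 60/6 = 10; σ²_F = ((21−3)/6)² = 9.000

Forward pass:
ES_A = 0; EF_A = 13
ES_B = 13; EF_B = 13+11 = 24
ES_C = 13; EF_C = 13+11 = 24
ES_D = 13; EF_D = 13+5 = 18
ES_E = 18; EF_E = 18+8 = 26
ES_F = max(EF_B=24, EF_C=24, EF_E=26) = 26; EF_F = 26+10 = 36
Expected project duration μ = 36 days. Critical path: A → D → E → F.

Variance along critical path = 7.111 + 0.111 + 2.778 + 9.000 = 19.000; σ = √19.000 = 4.359 days.
Z = (29 − 36) / 4.359 = -1.606
P(T ≤ 29) = Φ(-1.606) ≈ 0.054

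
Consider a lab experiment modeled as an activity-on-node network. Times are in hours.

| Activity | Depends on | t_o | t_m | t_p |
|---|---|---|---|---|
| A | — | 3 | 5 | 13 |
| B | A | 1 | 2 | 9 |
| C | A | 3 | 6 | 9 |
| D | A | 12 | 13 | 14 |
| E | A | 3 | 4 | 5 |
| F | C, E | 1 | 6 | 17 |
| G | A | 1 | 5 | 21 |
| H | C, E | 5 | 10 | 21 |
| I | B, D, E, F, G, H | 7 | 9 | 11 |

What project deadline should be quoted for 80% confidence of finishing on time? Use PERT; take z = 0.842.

te_A = (3 + 4·5 + 13)/6 = 36/6 = 6; σ²_A = ((13−3)/6)² = 2.778
te_B = (1 + 4·2 + 9)/6 = 18/6 = 3; σ²_B = ((9−1)/6)² = 1.778
te_C = (3 + 4·6 + 9)/6 = 36/6 = 6; σ²_C = ((9−3)/6)² = 1.000
te_D = (12 + 4·13 + 14)/6 = 78/6 = 13; σ²_D = ((14−12)/6)² = 0.111
te_E = (3 + 4·4 + 5)/6 = 24/6 = 4; σ²_E = ((5−3)/6)² = 0.111
te_F = (1 + 4·6 + 17)/6 = 42/6 = 7; σ²_F = ((17−1)/6)² = 7.111
te_G = (1 + 4·5 + 21)/6 = 42/6 = 7; σ²_G = ((21−1)/6)² = 11.111
te_H = (5 + 4·10 + 21)/6 = 66/6 = 11; σ²_H = ((21−5)/6)² = 7.111
te_I = (7 + 4·9 + 11)/6 = 54/6 = 9; σ²_I = ((11−7)/6)² = 0.444

Forward pass:
ES_A = 0; EF_A = 6
ES_B = 6; EF_B = 6+3 = 9
ES_C = 6; EF_C = 6+6 = 12
ES_D = 6; EF_D = 6+13 = 19
ES_E = 6; EF_E = 6+4 = 10
ES_F = max(EF_C=12, EF_E=10) = 12; EF_F = 12+7 = 19
ES_G = 6; EF_G = 6+7 = 13
ES_H = max(EF_C=12, EF_E=10) = 12; EF_H = 12+11 = 23
ES_I = max(EF_B=9, EF_D=19, EF_E=10, EF_F=19, EF_G=13, EF_H=23) = 23; EF_I = 23+9 = 32
Expected project duration μ = 32 hours. Critical path: A → C → H → I.

Variance along critical path = 2.778 + 1.000 + 7.111 + 0.444 = 11.333; σ = 3.367 hours.
D = μ + z·σ = 32 + 0.842·3.367 = 34.8 hours

34.8 hours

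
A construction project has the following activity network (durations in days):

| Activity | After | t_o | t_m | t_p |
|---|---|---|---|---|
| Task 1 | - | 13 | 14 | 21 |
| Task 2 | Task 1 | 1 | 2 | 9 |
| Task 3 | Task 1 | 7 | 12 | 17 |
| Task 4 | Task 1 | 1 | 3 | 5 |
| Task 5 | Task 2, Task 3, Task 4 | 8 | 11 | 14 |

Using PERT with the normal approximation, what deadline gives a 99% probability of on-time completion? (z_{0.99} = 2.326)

te_Task 1 = (13 + 4·14 + 21)/6 = 90/6 = 15; σ²_Task 1 = ((21−13)/6)² = 1.778
te_Task 2 = (1 + 4·2 + 9)/6 = 18/6 = 3; σ²_Task 2 = ((9−1)/6)² = 1.778
te_Task 3 = (7 + 4·12 + 17)/6 = 72/6 = 12; σ²_Task 3 = ((17−7)/6)² = 2.778
te_Task 4 = (1 + 4·3 + 5)/6 = 18/6 = 3; σ²_Task 4 = ((5−1)/6)² = 0.444
te_Task 5 = (8 + 4·11 + 14)/6 = 66/6 = 11; σ²_Task 5 = ((14−8)/6)² = 1.000

Forward pass:
ES_Task 1 = 0; EF_Task 1 = 15
ES_Task 2 = 15; EF_Task 2 = 15+3 = 18
ES_Task 3 = 15; EF_Task 3 = 15+12 = 27
ES_Task 4 = 15; EF_Task 4 = 15+3 = 18
ES_Task 5 = max(EF_Task 2=18, EF_Task 3=27, EF_Task 4=18) = 27; EF_Task 5 = 27+11 = 38
Expected project duration μ = 38 days. Critical path: Task 1 → Task 3 → Task 5.

Variance along critical path = 1.778 + 2.778 + 1.000 = 5.556; σ = 2.357 days.
D = μ + z·σ = 38 + 2.326·2.357 = 43.5 days

43.5 days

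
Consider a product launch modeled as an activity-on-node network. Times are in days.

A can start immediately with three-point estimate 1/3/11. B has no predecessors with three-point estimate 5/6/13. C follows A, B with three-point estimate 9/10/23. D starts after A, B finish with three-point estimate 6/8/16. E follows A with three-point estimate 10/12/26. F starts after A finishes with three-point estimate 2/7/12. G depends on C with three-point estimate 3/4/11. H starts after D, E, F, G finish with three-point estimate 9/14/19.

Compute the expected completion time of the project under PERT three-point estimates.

te_A = (1 + 4·3 + 11)/6 = 24/6 = 4
te_B = (5 + 4·6 + 13)/6 = 42/6 = 7
te_C = (9 + 4·10 + 23)/6 = 72/6 = 12
te_D = (6 + 4·8 + 16)/6 = 54/6 = 9
te_E = (10 + 4·12 + 26)/6 = 84/6 = 14
te_F = (2 + 4·7 + 12)/6 = 42/6 = 7
te_G = (3 + 4·4 + 11)/6 = 30/6 = 5
te_H = (9 + 4·14 + 19)/6 = 84/6 = 14

Forward pass:
ES_A = 0; EF_A = 4
ES_B = 0; EF_B = 7
ES_C = max(EF_A=4, EF_B=7) = 7; EF_C = 7+12 = 19
ES_D = max(EF_A=4, EF_B=7) = 7; EF_D = 7+9 = 16
ES_E = 4; EF_E = 4+14 = 18
ES_F = 4; EF_F = 4+7 = 11
ES_G = 19; EF_G = 19+5 = 24
ES_H = max(EF_D=16, EF_E=18, EF_F=11, EF_G=24) = 24; EF_H = 24+14 = 38
Expected project duration μ = 38 days. Critical path: B → C → G → H.

38 days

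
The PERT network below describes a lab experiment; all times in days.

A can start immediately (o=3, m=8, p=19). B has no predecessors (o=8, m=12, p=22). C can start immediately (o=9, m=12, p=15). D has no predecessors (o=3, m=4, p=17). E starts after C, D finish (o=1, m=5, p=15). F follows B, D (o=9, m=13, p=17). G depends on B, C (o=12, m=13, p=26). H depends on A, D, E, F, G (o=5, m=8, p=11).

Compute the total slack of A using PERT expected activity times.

te_A = (3 + 4·8 + 19)/6 = 54/6 = 9
te_B = (8 + 4·12 + 22)/6 = 78/6 = 13
te_C = (9 + 4·12 + 15)/6 = 72/6 = 12
te_D = (3 + 4·4 + 17)/6 = 36/6 = 6
te_E = (1 + 4·5 + 15)/6 = 36/6 = 6
te_F = (9 + 4·13 + 17)/6 = 78/6 = 13
te_G = (12 + 4·13 + 26)/6 = 90/6 = 15
te_H = (5 + 4·8 + 11)/6 = 48/6 = 8

Forward pass:
ES_A = 0; EF_A = 9
ES_B = 0; EF_B = 13
ES_C = 0; EF_C = 12
ES_D = 0; EF_D = 6
ES_E = max(EF_C=12, EF_D=6) = 12; EF_E = 12+6 = 18
ES_F = max(EF_B=13, EF_D=6) = 13; EF_F = 13+13 = 26
ES_G = max(EF_B=13, EF_C=12) = 13; EF_G = 13+15 = 28
ES_H = max(EF_A=9, EF_D=6, EF_E=18, EF_F=26, EF_G=28) = 28; EF_H = 28+8 = 36
Expected project duration μ = 36 days. Critical path: B → G → H.

Backward pass:
LF_H = 36; LS_H = 36−8 = 28
LF_G = LS_H = 28; LS_G = 28−15 = 13
LF_F = LS_H = 28; LS_F = 28−13 = 15
LF_E = LS_H = 28; LS_E = 28−6 = 22
LF_D = min(LS_E=22, LS_F=15, LS_H=28) = 15; LS_D = 15−6 = 9
LF_C = min(LS_E=22, LS_G=13) = 13; LS_C = 13−12 = 1
LF_B = min(LS_F=15, LS_G=13) = 13; LS_B = 13−13 = 0
LF_A = LS_H = 28; LS_A = 28−9 = 19
Slack_A = LS_A − ES_A = 19 − 0 = 19

19 days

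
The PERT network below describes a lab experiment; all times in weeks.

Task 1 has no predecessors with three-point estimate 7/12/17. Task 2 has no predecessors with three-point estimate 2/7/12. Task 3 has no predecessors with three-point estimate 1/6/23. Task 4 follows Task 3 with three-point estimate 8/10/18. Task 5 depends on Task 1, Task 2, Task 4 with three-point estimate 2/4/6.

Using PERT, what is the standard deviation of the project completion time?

te_Task 1 = (7 + 4·12 + 17)/6 = 72/6 = 12; σ²_Task 1 = ((17−7)/6)² = 2.778
te_Task 2 = (2 + 4·7 + 12)/6 = 42/6 = 7; σ²_Task 2 = ((12−2)/6)² = 2.778
te_Task 3 = (1 + 4·6 + 23)/6 = 48/6 = 8; σ²_Task 3 = ((23−1)/6)² = 13.444
te_Task 4 = (8 + 4·10 + 18)/6 = 66/6 = 11; σ²_Task 4 = ((18−8)/6)² = 2.778
te_Task 5 = (2 + 4·4 + 6)/6 = 24/6 = 4; σ²_Task 5 = ((6−2)/6)² = 0.444

Forward pass:
ES_Task 1 = 0; EF_Task 1 = 12
ES_Task 2 = 0; EF_Task 2 = 7
ES_Task 3 = 0; EF_Task 3 = 8
ES_Task 4 = 8; EF_Task 4 = 8+11 = 19
ES_Task 5 = max(EF_Task 1=12, EF_Task 2=7, EF_Task 4=19) = 19; EF_Task 5 = 19+4 = 23
Expected project duration μ = 23 weeks. Critical path: Task 3 → Task 4 → Task 5.

Variance along critical path = 13.444 + 2.778 + 0.444 = 16.667
σ = √16.667 = 4.082 weeks

4.08 weeks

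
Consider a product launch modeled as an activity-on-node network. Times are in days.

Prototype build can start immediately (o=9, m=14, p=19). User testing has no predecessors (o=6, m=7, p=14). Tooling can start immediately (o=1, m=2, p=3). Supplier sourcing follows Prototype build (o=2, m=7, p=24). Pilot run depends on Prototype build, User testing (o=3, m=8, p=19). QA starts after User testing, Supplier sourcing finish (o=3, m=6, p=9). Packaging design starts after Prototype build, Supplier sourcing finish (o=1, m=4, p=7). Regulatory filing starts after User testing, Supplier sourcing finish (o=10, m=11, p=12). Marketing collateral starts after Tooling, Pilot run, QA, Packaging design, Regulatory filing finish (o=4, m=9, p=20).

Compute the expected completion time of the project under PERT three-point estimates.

44 days

te_Prototype build = (9 + 4·14 + 19)/6 = 84/6 = 14
te_User testing = (6 + 4·7 + 14)/6 = 48/6 = 8
te_Tooling = (1 + 4·2 + 3)/6 = 12/6 = 2
te_Supplier sourcing = (2 + 4·7 + 24)/6 = 54/6 = 9
te_Pilot run = (3 + 4·8 + 19)/6 = 54/6 = 9
te_QA = (3 + 4·6 + 9)/6 = 36/6 = 6
te_Packaging design = (1 + 4·4 + 7)/6 = 24/6 = 4
te_Regulatory filing = (10 + 4·11 + 12)/6 = 66/6 = 11
te_Marketing collateral = (4 + 4·9 + 20)/6 = 60/6 = 10

Forward pass:
ES_Prototype build = 0; EF_Prototype build = 14
ES_User testing = 0; EF_User testing = 8
ES_Tooling = 0; EF_Tooling = 2
ES_Supplier sourcing = 14; EF_Supplier sourcing = 14+9 = 23
ES_Pilot run = max(EF_Prototype build=14, EF_User testing=8) = 14; EF_Pilot run = 14+9 = 23
ES_QA = max(EF_User testing=8, EF_Supplier sourcing=23) = 23; EF_QA = 23+6 = 29
ES_Packaging design = max(EF_Prototype build=14, EF_Supplier sourcing=23) = 23; EF_Packaging design = 23+4 = 27
ES_Regulatory filing = max(EF_User testing=8, EF_Supplier sourcing=23) = 23; EF_Regulatory filing = 23+11 = 34
ES_Marketing collateral = max(EF_Tooling=2, EF_Pilot run=23, EF_QA=29, EF_Packaging design=27, EF_Regulatory filing=34) = 34; EF_Marketing collateral = 34+10 = 44
Expected project duration μ = 44 days. Critical path: Prototype build → Supplier sourcing → Regulatory filing → Marketing collateral.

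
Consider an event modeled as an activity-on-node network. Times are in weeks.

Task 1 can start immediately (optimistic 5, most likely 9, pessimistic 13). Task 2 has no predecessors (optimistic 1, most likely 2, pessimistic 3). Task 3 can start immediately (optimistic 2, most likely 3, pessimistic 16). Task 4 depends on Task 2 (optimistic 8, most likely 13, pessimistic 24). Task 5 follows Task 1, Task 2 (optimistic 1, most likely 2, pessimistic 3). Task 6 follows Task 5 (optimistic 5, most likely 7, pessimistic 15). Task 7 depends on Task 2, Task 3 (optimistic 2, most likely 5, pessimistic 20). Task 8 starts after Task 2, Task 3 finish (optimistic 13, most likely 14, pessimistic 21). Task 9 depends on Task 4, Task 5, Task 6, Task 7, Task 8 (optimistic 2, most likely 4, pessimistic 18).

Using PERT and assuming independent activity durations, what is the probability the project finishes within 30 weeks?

te_Task 1 = (5 + 4·9 + 13)/6 = 54/6 = 9; σ²_Task 1 = ((13−5)/6)² = 1.778
te_Task 2 = (1 + 4·2 + 3)/6 = 12/6 = 2; σ²_Task 2 = ((3−1)/6)² = 0.111
te_Task 3 = (2 + 4·3 + 16)/6 = 30/6 = 5; σ²_Task 3 = ((16−2)/6)² = 5.444
te_Task 4 = (8 + 4·13 + 24)/6 = 84/6 = 14; σ²_Task 4 = ((24−8)/6)² = 7.111
te_Task 5 = (1 + 4·2 + 3)/6 = 12/6 = 2; σ²_Task 5 = ((3−1)/6)² = 0.111
te_Task 6 = (5 + 4·7 + 15)/6 = 48/6 = 8; σ²_Task 6 = ((15−5)/6)² = 2.778
te_Task 7 = (2 + 4·5 + 20)/6 = 42/6 = 7; σ²_Task 7 = ((20−2)/6)² = 9.000
te_Task 8 = (13 + 4·14 + 21)/6 = 90/6 = 15; σ²_Task 8 = ((21−13)/6)² = 1.778
te_Task 9 = (2 + 4·4 + 18)/6 = 36/6 = 6; σ²_Task 9 = ((18−2)/6)² = 7.111

Forward pass:
ES_Task 1 = 0; EF_Task 1 = 9
ES_Task 2 = 0; EF_Task 2 = 2
ES_Task 3 = 0; EF_Task 3 = 5
ES_Task 4 = 2; EF_Task 4 = 2+14 = 16
ES_Task 5 = max(EF_Task 1=9, EF_Task 2=2) = 9; EF_Task 5 = 9+2 = 11
ES_Task 6 = 11; EF_Task 6 = 11+8 = 19
ES_Task 7 = max(EF_Task 2=2, EF_Task 3=5) = 5; EF_Task 7 = 5+7 = 12
ES_Task 8 = max(EF_Task 2=2, EF_Task 3=5) = 5; EF_Task 8 = 5+15 = 20
ES_Task 9 = max(EF_Task 4=16, EF_Task 5=11, EF_Task 6=19, EF_Task 7=12, EF_Task 8=20) = 20; EF_Task 9 = 20+6 = 26
Expected project duration μ = 26 weeks. Critical path: Task 3 → Task 8 → Task 9.

Variance along critical path = 5.444 + 1.778 + 7.111 = 14.333; σ = √14.333 = 3.786 weeks.
Z = (30 − 26) / 3.786 = 1.057
P(T ≤ 30) = Φ(1.057) ≈ 0.855

0.855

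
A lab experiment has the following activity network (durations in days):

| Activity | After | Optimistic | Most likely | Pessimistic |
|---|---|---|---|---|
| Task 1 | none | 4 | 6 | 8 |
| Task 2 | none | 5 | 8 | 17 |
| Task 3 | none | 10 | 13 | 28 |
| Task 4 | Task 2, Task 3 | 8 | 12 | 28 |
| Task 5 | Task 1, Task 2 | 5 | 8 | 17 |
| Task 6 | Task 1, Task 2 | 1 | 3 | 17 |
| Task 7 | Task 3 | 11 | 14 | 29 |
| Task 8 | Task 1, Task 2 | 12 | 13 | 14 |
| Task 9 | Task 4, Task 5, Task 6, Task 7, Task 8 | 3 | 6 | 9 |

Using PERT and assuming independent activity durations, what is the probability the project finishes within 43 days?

0.916

te_Task 1 = (4 + 4·6 + 8)/6 = 36/6 = 6; σ²_Task 1 = ((8−4)/6)² = 0.444
te_Task 2 = (5 + 4·8 + 17)/6 = 54/6 = 9; σ²_Task 2 = ((17−5)/6)² = 4.000
te_Task 3 = (10 + 4·13 + 28)/6 = 90/6 = 15; σ²_Task 3 = ((28−10)/6)² = 9.000
te_Task 4 = (8 + 4·12 + 28)/6 = 84/6 = 14; σ²_Task 4 = ((28−8)/6)² = 11.111
te_Task 5 = (5 + 4·8 + 17)/6 = 54/6 = 9; σ²_Task 5 = ((17−5)/6)² = 4.000
te_Task 6 = (1 + 4·3 + 17)/6 = 30/6 = 5; σ²_Task 6 = ((17−1)/6)² = 7.111
te_Task 7 = (11 + 4·14 + 29)/6 = 96/6 = 16; σ²_Task 7 = ((29−11)/6)² = 9.000
te_Task 8 = (12 + 4·13 + 14)/6 = 78/6 = 13; σ²_Task 8 = ((14−12)/6)² = 0.111
te_Task 9 = (3 + 4·6 + 9)/6 = 36/6 = 6; σ²_Task 9 = ((9−3)/6)² = 1.000

Forward pass:
ES_Task 1 = 0; EF_Task 1 = 6
ES_Task 2 = 0; EF_Task 2 = 9
ES_Task 3 = 0; EF_Task 3 = 15
ES_Task 4 = max(EF_Task 2=9, EF_Task 3=15) = 15; EF_Task 4 = 15+14 = 29
ES_Task 5 = max(EF_Task 1=6, EF_Task 2=9) = 9; EF_Task 5 = 9+9 = 18
ES_Task 6 = max(EF_Task 1=6, EF_Task 2=9) = 9; EF_Task 6 = 9+5 = 14
ES_Task 7 = 15; EF_Task 7 = 15+16 = 31
ES_Task 8 = max(EF_Task 1=6, EF_Task 2=9) = 9; EF_Task 8 = 9+13 = 22
ES_Task 9 = max(EF_Task 4=29, EF_Task 5=18, EF_Task 6=14, EF_Task 7=31, EF_Task 8=22) = 31; EF_Task 9 = 31+6 = 37
Expected project duration μ = 37 days. Critical path: Task 3 → Task 7 → Task 9.

Variance along critical path = 9.000 + 9.000 + 1.000 = 19.000; σ = √19.000 = 4.359 days.
Z = (43 − 37) / 4.359 = 1.376
P(T ≤ 43) = Φ(1.376) ≈ 0.916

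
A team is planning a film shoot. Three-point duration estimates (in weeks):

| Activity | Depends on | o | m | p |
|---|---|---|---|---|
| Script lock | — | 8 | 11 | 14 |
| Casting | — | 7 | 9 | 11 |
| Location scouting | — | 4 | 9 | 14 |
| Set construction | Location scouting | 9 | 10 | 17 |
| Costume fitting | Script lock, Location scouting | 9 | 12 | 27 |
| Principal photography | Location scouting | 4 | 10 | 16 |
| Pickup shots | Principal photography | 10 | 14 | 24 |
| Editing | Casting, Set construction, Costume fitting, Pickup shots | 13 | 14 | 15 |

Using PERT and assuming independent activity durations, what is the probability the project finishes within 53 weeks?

0.923

te_Script lock = (8 + 4·11 + 14)/6 = 66/6 = 11; σ²_Script lock = ((14−8)/6)² = 1.000
te_Casting = (7 + 4·9 + 11)/6 = 54/6 = 9; σ²_Casting = ((11−7)/6)² = 0.444
te_Location scouting = (4 + 4·9 + 14)/6 = 54/6 = 9; σ²_Location scouting = ((14−4)/6)² = 2.778
te_Set construction = (9 + 4·10 + 17)/6 = 66/6 = 11; σ²_Set construction = ((17−9)/6)² = 1.778
te_Costume fitting = (9 + 4·12 + 27)/6 = 84/6 = 14; σ²_Costume fitting = ((27−9)/6)² = 9.000
te_Principal photography = (4 + 4·10 + 16)/6 = 60/6 = 10; σ²_Principal photography = ((16−4)/6)² = 4.000
te_Pickup shots = (10 + 4·14 + 24)/6 = 90/6 = 15; σ²_Pickup shots = ((24−10)/6)² = 5.444
te_Editing = (13 + 4·14 + 15)/6 = 84/6 = 14; σ²_Editing = ((15−13)/6)² = 0.111

Forward pass:
ES_Script lock = 0; EF_Script lock = 11
ES_Casting = 0; EF_Casting = 9
ES_Location scouting = 0; EF_Location scouting = 9
ES_Set construction = 9; EF_Set construction = 9+11 = 20
ES_Costume fitting = max(EF_Script lock=11, EF_Location scouting=9) = 11; EF_Costume fitting = 11+14 = 25
ES_Principal photography = 9; EF_Principal photography = 9+10 = 19
ES_Pickup shots = 19; EF_Pickup shots = 19+15 = 34
ES_Editing = max(EF_Casting=9, EF_Set construction=20, EF_Costume fitting=25, EF_Pickup shots=34) = 34; EF_Editing = 34+14 = 48
Expected project duration μ = 48 weeks. Critical path: Location scouting → Principal photography → Pickup shots → Editing.

Variance along critical path = 2.778 + 4.000 + 5.444 + 0.111 = 12.333; σ = √12.333 = 3.512 weeks.
Z = (53 − 48) / 3.512 = 1.424
P(T ≤ 53) = Φ(1.424) ≈ 0.923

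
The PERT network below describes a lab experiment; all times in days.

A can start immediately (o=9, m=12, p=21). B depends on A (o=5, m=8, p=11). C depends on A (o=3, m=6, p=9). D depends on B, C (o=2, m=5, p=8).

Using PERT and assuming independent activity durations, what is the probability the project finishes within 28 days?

0.793

te_A = (9 + 4·12 + 21)/6 = 78/6 = 13; σ²_A = ((21−9)/6)² = 4.000
te_B = (5 + 4·8 + 11)/6 = 48/6 = 8; σ²_B = ((11−5)/6)² = 1.000
te_C = (3 + 4·6 + 9)/6 = 36/6 = 6; σ²_C = ((9−3)/6)² = 1.000
te_D = (2 + 4·5 + 8)/6 = 30/6 = 5; σ²_D = ((8−2)/6)² = 1.000

Forward pass:
ES_A = 0; EF_A = 13
ES_B = 13; EF_B = 13+8 = 21
ES_C = 13; EF_C = 13+6 = 19
ES_D = max(EF_B=21, EF_C=19) = 21; EF_D = 21+5 = 26
Expected project duration μ = 26 days. Critical path: A → B → D.

Variance along critical path = 4.000 + 1.000 + 1.000 = 6.000; σ = √6.000 = 2.449 days.
Z = (28 − 26) / 2.449 = 0.816
P(T ≤ 28) = Φ(0.816) ≈ 0.793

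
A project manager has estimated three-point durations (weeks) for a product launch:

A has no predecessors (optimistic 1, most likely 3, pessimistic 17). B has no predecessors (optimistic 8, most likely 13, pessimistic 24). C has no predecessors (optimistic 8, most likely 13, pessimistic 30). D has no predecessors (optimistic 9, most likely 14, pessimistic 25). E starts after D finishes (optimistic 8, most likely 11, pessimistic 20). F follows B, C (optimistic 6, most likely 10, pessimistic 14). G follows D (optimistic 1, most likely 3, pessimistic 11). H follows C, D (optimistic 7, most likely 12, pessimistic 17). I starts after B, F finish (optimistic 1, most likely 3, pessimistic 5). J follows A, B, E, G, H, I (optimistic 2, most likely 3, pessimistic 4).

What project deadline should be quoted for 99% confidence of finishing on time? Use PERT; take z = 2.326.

40.2 weeks

te_A = (1 + 4·3 + 17)/6 = 30/6 = 5; σ²_A = ((17−1)/6)² = 7.111
te_B = (8 + 4·13 + 24)/6 = 84/6 = 14; σ²_B = ((24−8)/6)² = 7.111
te_C = (8 + 4·13 + 30)/6 = 90/6 = 15; σ²_C = ((30−8)/6)² = 13.444
te_D = (9 + 4·14 + 25)/6 = 90/6 = 15; σ²_D = ((25−9)/6)² = 7.111
te_E = (8 + 4·11 + 20)/6 = 72/6 = 12; σ²_E = ((20−8)/6)² = 4.000
te_F = (6 + 4·10 + 14)/6 = 60/6 = 10; σ²_F = ((14−6)/6)² = 1.778
te_G = (1 + 4·3 + 11)/6 = 24/6 = 4; σ²_G = ((11−1)/6)² = 2.778
te_H = (7 + 4·12 + 17)/6 = 72/6 = 12; σ²_H = ((17−7)/6)² = 2.778
te_I = (1 + 4·3 + 5)/6 = 18/6 = 3; σ²_I = ((5−1)/6)² = 0.444
te_J = (2 + 4·3 + 4)/6 = 18/6 = 3; σ²_J = ((4−2)/6)² = 0.111

Forward pass:
ES_A = 0; EF_A = 5
ES_B = 0; EF_B = 14
ES_C = 0; EF_C = 15
ES_D = 0; EF_D = 15
ES_E = 15; EF_E = 15+12 = 27
ES_F = max(EF_B=14, EF_C=15) = 15; EF_F = 15+10 = 25
ES_G = 15; EF_G = 15+4 = 19
ES_H = max(EF_C=15, EF_D=15) = 15; EF_H = 15+12 = 27
ES_I = max(EF_B=14, EF_F=25) = 25; EF_I = 25+3 = 28
ES_J = max(EF_A=5, EF_B=14, EF_E=27, EF_G=19, EF_H=27, EF_I=28) = 28; EF_J = 28+3 = 31
Expected project duration μ = 31 weeks. Critical path: C → F → I → J.

Variance along critical path = 13.444 + 1.778 + 0.444 + 0.111 = 15.778; σ = 3.972 weeks.
D = μ + z·σ = 31 + 2.326·3.972 = 40.2 weeks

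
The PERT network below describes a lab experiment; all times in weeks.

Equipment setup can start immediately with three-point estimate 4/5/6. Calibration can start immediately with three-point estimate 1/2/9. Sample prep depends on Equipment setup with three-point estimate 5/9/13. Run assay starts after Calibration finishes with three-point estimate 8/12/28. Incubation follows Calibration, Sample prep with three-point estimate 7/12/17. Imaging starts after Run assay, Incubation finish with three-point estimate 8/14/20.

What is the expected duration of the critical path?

te_Equipment setup = (4 + 4·5 + 6)/6 = 30/6 = 5
te_Calibration = (1 + 4·2 + 9)/6 = 18/6 = 3
te_Sample prep = (5 + 4·9 + 13)/6 = 54/6 = 9
te_Run assay = (8 + 4·12 + 28)/6 = 84/6 = 14
te_Incubation = (7 + 4·12 + 17)/6 = 72/6 = 12
te_Imaging = (8 + 4·14 + 20)/6 = 84/6 = 14

Forward pass:
ES_Equipment setup = 0; EF_Equipment setup = 5
ES_Calibration = 0; EF_Calibration = 3
ES_Sample prep = 5; EF_Sample prep = 5+9 = 14
ES_Run assay = 3; EF_Run assay = 3+14 = 17
ES_Incubation = max(EF_Calibration=3, EF_Sample prep=14) = 14; EF_Incubation = 14+12 = 26
ES_Imaging = max(EF_Run assay=17, EF_Incubation=26) = 26; EF_Imaging = 26+14 = 40
Expected project duration μ = 40 weeks. Critical path: Equipment setup → Sample prep → Incubation → Imaging.

40 weeks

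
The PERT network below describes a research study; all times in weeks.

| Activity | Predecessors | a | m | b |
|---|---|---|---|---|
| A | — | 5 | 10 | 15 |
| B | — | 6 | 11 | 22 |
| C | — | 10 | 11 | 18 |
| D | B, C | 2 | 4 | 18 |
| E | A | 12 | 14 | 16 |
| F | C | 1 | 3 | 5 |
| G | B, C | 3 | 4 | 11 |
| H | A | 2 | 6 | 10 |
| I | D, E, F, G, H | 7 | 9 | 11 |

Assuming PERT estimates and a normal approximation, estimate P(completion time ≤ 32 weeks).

0.301

te_A = (5 + 4·10 + 15)/6 = 60/6 = 10; σ²_A = ((15−5)/6)² = 2.778
te_B = (6 + 4·11 + 22)/6 = 72/6 = 12; σ²_B = ((22−6)/6)² = 7.111
te_C = (10 + 4·11 + 18)/6 = 72/6 = 12; σ²_C = ((18−10)/6)² = 1.778
te_D = (2 + 4·4 + 18)/6 = 36/6 = 6; σ²_D = ((18−2)/6)² = 7.111
te_E = (12 + 4·14 + 16)/6 = 84/6 = 14; σ²_E = ((16−12)/6)² = 0.444
te_F = (1 + 4·3 + 5)/6 = 18/6 = 3; σ²_F = ((5−1)/6)² = 0.444
te_G = (3 + 4·4 + 11)/6 = 30/6 = 5; σ²_G = ((11−3)/6)² = 1.778
te_H = (2 + 4·6 + 10)/6 = 36/6 = 6; σ²_H = ((10−2)/6)² = 1.778
te_I = (7 + 4·9 + 11)/6 = 54/6 = 9; σ²_I = ((11−7)/6)² = 0.444

Forward pass:
ES_A = 0; EF_A = 10
ES_B = 0; EF_B = 12
ES_C = 0; EF_C = 12
ES_D = max(EF_B=12, EF_C=12) = 12; EF_D = 12+6 = 18
ES_E = 10; EF_E = 10+14 = 24
ES_F = 12; EF_F = 12+3 = 15
ES_G = max(EF_B=12, EF_C=12) = 12; EF_G = 12+5 = 17
ES_H = 10; EF_H = 10+6 = 16
ES_I = max(EF_D=18, EF_E=24, EF_F=15, EF_G=17, EF_H=16) = 24; EF_I = 24+9 = 33
Expected project duration μ = 33 weeks. Critical path: A → E → I.

Variance along critical path = 2.778 + 0.444 + 0.444 = 3.667; σ = √3.667 = 1.915 weeks.
Z = (32 − 33) / 1.915 = -0.522
P(T ≤ 32) = Φ(-0.522) ≈ 0.301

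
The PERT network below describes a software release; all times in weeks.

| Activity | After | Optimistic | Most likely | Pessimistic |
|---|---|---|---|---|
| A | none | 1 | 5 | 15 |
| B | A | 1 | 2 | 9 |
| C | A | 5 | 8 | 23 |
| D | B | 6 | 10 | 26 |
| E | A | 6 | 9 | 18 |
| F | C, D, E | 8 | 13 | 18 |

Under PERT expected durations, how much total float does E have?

te_A = (1 + 4·5 + 15)/6 = 36/6 = 6
te_B = (1 + 4·2 + 9)/6 = 18/6 = 3
te_C = (5 + 4·8 + 23)/6 = 60/6 = 10
te_D = (6 + 4·10 + 26)/6 = 72/6 = 12
te_E = (6 + 4·9 + 18)/6 = 60/6 = 10
te_F = (8 + 4·13 + 18)/6 = 78/6 = 13

Forward pass:
ES_A = 0; EF_A = 6
ES_B = 6; EF_B = 6+3 = 9
ES_C = 6; EF_C = 6+10 = 16
ES_D = 9; EF_D = 9+12 = 21
ES_E = 6; EF_E = 6+10 = 16
ES_F = max(EF_C=16, EF_D=21, EF_E=16) = 21; EF_F = 21+13 = 34
Expected project duration μ = 34 weeks. Critical path: A → B → D → F.

Backward pass:
LF_F = 34; LS_F = 34−13 = 21
LF_E = LS_F = 21; LS_E = 21−10 = 11
LF_D = LS_F = 21; LS_D = 21−12 = 9
LF_C = LS_F = 21; LS_C = 21−10 = 11
LF_B = LS_D = 9; LS_B = 9−3 = 6
LF_A = min(LS_B=6, LS_C=11, LS_E=11) = 6; LS_A = 6−6 = 0
Slack_E = LS_E − ES_E = 11 − 6 = 5

5 weeks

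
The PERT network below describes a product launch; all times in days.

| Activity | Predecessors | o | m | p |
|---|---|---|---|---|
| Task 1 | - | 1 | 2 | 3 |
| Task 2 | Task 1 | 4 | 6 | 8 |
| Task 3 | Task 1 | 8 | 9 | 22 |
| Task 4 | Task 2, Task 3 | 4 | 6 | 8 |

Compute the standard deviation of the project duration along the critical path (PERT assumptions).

2.45 days

te_Task 1 = (1 + 4·2 + 3)/6 = 12/6 = 2; σ²_Task 1 = ((3−1)/6)² = 0.111
te_Task 2 = (4 + 4·6 + 8)/6 = 36/6 = 6; σ²_Task 2 = ((8−4)/6)² = 0.444
te_Task 3 = (8 + 4·9 + 22)/6 = 66/6 = 11; σ²_Task 3 = ((22−8)/6)² = 5.444
te_Task 4 = (4 + 4·6 + 8)/6 = 36/6 = 6; σ²_Task 4 = ((8−4)/6)² = 0.444

Forward pass:
ES_Task 1 = 0; EF_Task 1 = 2
ES_Task 2 = 2; EF_Task 2 = 2+6 = 8
ES_Task 3 = 2; EF_Task 3 = 2+11 = 13
ES_Task 4 = max(EF_Task 2=8, EF_Task 3=13) = 13; EF_Task 4 = 13+6 = 19
Expected project duration μ = 19 days. Critical path: Task 1 → Task 3 → Task 4.

Variance along critical path = 0.111 + 5.444 + 0.444 = 6.000
σ = √6.000 = 2.449 days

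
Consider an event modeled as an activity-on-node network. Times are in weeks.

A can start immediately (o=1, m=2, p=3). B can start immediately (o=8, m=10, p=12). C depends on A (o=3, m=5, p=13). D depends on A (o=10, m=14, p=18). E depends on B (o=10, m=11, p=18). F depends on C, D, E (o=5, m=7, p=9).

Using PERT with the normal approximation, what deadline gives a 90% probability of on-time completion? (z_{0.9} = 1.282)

te_A = (1 + 4·2 + 3)/6 = 12/6 = 2; σ²_A = ((3−1)/6)² = 0.111
te_B = (8 + 4·10 + 12)/6 = 60/6 = 10; σ²_B = ((12−8)/6)² = 0.444
te_C = (3 + 4·5 + 13)/6 = 36/6 = 6; σ²_C = ((13−3)/6)² = 2.778
te_D = (10 + 4·14 + 18)/6 = 84/6 = 14; σ²_D = ((18−10)/6)² = 1.778
te_E = (10 + 4·11 + 18)/6 = 72/6 = 12; σ²_E = ((18−10)/6)² = 1.778
te_F = (5 + 4·7 + 9)/6 = 42/6 = 7; σ²_F = ((9−5)/6)² = 0.444

Forward pass:
ES_A = 0; EF_A = 2
ES_B = 0; EF_B = 10
ES_C = 2; EF_C = 2+6 = 8
ES_D = 2; EF_D = 2+14 = 16
ES_E = 10; EF_E = 10+12 = 22
ES_F = max(EF_C=8, EF_D=16, EF_E=22) = 22; EF_F = 22+7 = 29
Expected project duration μ = 29 weeks. Critical path: B → E → F.

Variance along critical path = 0.444 + 1.778 + 0.444 = 2.667; σ = 1.633 weeks.
D = μ + z·σ = 29 + 1.282·1.633 = 31.1 weeks

31.1 weeks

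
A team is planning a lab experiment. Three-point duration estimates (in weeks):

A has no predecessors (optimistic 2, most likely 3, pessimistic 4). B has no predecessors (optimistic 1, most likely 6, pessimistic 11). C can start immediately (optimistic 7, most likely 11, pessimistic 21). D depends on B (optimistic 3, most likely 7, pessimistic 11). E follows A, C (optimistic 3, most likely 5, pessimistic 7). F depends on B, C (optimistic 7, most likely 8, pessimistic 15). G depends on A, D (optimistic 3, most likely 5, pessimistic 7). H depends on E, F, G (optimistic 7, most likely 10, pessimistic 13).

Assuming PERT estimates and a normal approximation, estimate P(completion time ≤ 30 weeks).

0.364

te_A = (2 + 4·3 + 4)/6 = 18/6 = 3; σ²_A = ((4−2)/6)² = 0.111
te_B = (1 + 4·6 + 11)/6 = 36/6 = 6; σ²_B = ((11−1)/6)² = 2.778
te_C = (7 + 4·11 + 21)/6 = 72/6 = 12; σ²_C = ((21−7)/6)² = 5.444
te_D = (3 + 4·7 + 11)/6 = 42/6 = 7; σ²_D = ((11−3)/6)² = 1.778
te_E = (3 + 4·5 + 7)/6 = 30/6 = 5; σ²_E = ((7−3)/6)² = 0.444
te_F = (7 + 4·8 + 15)/6 = 54/6 = 9; σ²_F = ((15−7)/6)² = 1.778
te_G = (3 + 4·5 + 7)/6 = 30/6 = 5; σ²_G = ((7−3)/6)² = 0.444
te_H = (7 + 4·10 + 13)/6 = 60/6 = 10; σ²_H = ((13−7)/6)² = 1.000

Forward pass:
ES_A = 0; EF_A = 3
ES_B = 0; EF_B = 6
ES_C = 0; EF_C = 12
ES_D = 6; EF_D = 6+7 = 13
ES_E = max(EF_A=3, EF_C=12) = 12; EF_E = 12+5 = 17
ES_F = max(EF_B=6, EF_C=12) = 12; EF_F = 12+9 = 21
ES_G = max(EF_A=3, EF_D=13) = 13; EF_G = 13+5 = 18
ES_H = max(EF_E=17, EF_F=21, EF_G=18) = 21; EF_H = 21+10 = 31
Expected project duration μ = 31 weeks. Critical path: C → F → H.

Variance along critical path = 5.444 + 1.778 + 1.000 = 8.222; σ = √8.222 = 2.867 weeks.
Z = (30 − 31) / 2.867 = -0.349
P(T ≤ 30) = Φ(-0.349) ≈ 0.364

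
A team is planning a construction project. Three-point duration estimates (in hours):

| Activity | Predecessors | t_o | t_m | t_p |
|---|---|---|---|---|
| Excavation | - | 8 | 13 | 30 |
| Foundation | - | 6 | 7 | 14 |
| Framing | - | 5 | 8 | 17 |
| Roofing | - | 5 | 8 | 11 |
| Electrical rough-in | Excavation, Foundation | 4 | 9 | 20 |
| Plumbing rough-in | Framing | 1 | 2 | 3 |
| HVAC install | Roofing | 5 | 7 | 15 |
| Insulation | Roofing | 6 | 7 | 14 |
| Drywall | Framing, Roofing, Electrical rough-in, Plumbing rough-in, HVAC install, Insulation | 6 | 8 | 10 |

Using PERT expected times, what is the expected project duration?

33 hours

te_Excavation = (8 + 4·13 + 30)/6 = 90/6 = 15
te_Foundation = (6 + 4·7 + 14)/6 = 48/6 = 8
te_Framing = (5 + 4·8 + 17)/6 = 54/6 = 9
te_Roofing = (5 + 4·8 + 11)/6 = 48/6 = 8
te_Electrical rough-in = (4 + 4·9 + 20)/6 = 60/6 = 10
te_Plumbing rough-in = (1 + 4·2 + 3)/6 = 12/6 = 2
te_HVAC install = (5 + 4·7 + 15)/6 = 48/6 = 8
te_Insulation = (6 + 4·7 + 14)/6 = 48/6 = 8
te_Drywall = (6 + 4·8 + 10)/6 = 48/6 = 8

Forward pass:
ES_Excavation = 0; EF_Excavation = 15
ES_Foundation = 0; EF_Foundation = 8
ES_Framing = 0; EF_Framing = 9
ES_Roofing = 0; EF_Roofing = 8
ES_Electrical rough-in = max(EF_Excavation=15, EF_Foundation=8) = 15; EF_Electrical rough-in = 15+10 = 25
ES_Plumbing rough-in = 9; EF_Plumbing rough-in = 9+2 = 11
ES_HVAC install = 8; EF_HVAC install = 8+8 = 16
ES_Insulation = 8; EF_Insulation = 8+8 = 16
ES_Drywall = max(EF_Framing=9, EF_Roofing=8, EF_Electrical rough-in=25, EF_Plumbing rough-in=11, EF_HVAC install=16, EF_Insulation=16) = 25; EF_Drywall = 25+8 = 33
Expected project duration μ = 33 hours. Critical path: Excavation → Electrical rough-in → Drywall.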